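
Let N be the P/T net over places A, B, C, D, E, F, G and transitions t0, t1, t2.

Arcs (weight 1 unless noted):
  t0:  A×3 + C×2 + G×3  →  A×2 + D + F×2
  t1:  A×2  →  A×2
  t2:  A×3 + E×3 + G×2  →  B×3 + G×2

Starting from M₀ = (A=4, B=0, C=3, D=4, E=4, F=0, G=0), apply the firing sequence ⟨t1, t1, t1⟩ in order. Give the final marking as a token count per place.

(A=4, B=0, C=3, D=4, E=4, F=0, G=0)

step 1: fire t1:  (A=4, B=0, C=3, D=4, E=4, F=0, G=0) → (A=4, B=0, C=3, D=4, E=4, F=0, G=0)
step 2: fire t1:  (A=4, B=0, C=3, D=4, E=4, F=0, G=0) → (A=4, B=0, C=3, D=4, E=4, F=0, G=0)
step 3: fire t1:  (A=4, B=0, C=3, D=4, E=4, F=0, G=0) → (A=4, B=0, C=3, D=4, E=4, F=0, G=0)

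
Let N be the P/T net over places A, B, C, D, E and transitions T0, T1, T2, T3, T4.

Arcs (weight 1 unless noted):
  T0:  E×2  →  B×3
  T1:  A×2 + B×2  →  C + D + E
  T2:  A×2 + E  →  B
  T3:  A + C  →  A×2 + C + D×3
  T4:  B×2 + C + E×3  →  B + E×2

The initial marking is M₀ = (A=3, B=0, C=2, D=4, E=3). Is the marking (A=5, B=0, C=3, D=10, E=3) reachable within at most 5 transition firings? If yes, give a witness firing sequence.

NO — not reachable within 5 firings

depth 0: 1 marking
depth 1: 4 markings reached so far
depth 2: 9 markings reached so far
depth 3: 16 markings reached so far
depth 4: 24 markings reached so far
depth 5: 33 markings reached so far
target is not among the 33 markings reachable within 5 steps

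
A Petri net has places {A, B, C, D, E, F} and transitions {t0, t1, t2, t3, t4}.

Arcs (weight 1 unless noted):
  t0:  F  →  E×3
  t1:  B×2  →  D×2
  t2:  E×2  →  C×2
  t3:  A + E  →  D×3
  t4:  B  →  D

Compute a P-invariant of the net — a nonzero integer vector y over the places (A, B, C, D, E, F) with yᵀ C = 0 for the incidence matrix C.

Incidence matrix C (rows=places, cols=transitions):
       t0   t1   t2   t3   t4
    A   0    0    0   -1    0
    B   0   -2    0    0   -1
    C   0    0    2    0    0
    D   0    2    0    3    1
    E   3    0   -2   -1    0
    F  -1    0    0    0    0

Candidate y = [3, 1, 0, 1, 0, 0]; check y·C column-wise:
  col t0: 3·0 + 1·0 + 1·0 + 0·3 + 0·-1 = 0
  col t1: 3·0 + 1·-2 + 1·2 = 0
  col t2: 3·0 + 1·0 + 0·2 + 1·0 + 0·-2 = 0
  col t3: 3·-1 + 1·0 + 1·3 + 0·-1 = 0
  col t4: 3·0 + 1·-1 + 1·1 = 0

y = (A:3, B:1, C:0, D:1, E:0, F:0)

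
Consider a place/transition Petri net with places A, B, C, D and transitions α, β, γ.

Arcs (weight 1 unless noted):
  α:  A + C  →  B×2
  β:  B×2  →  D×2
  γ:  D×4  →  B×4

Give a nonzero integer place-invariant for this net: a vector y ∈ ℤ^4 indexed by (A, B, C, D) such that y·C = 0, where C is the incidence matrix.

y = (A:1, B:0, C:-1, D:0)

Incidence matrix C (rows=places, cols=transitions):
        α    β    γ
    A  -1    0    0
    B   2   -2    4
    C  -1    0    0
    D   0    2   -4

Candidate y = [1, 0, -1, 0]; check y·C column-wise:
  col α: 1·-1 + 0·2 + -1·-1 = 0
  col β: 1·0 + 0·-2 + -1·0 + 0·2 = 0
  col γ: 1·0 + 0·4 + -1·0 + 0·-4 = 0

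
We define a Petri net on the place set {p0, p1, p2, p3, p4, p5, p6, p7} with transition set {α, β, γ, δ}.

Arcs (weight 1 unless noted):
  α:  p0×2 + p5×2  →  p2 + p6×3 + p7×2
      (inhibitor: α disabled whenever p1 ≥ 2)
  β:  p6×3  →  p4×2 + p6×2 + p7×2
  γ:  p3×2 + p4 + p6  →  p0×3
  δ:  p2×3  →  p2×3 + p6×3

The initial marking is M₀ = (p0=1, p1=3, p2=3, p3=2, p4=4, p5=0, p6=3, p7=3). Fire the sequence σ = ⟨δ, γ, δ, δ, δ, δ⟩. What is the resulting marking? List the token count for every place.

(p0=4, p1=3, p2=3, p3=0, p4=3, p5=0, p6=17, p7=3)

step 1: fire δ:  (p0=1, p1=3, p2=3, p3=2, p4=4, p5=0, p6=3, p7=3) → (p0=1, p1=3, p2=3, p3=2, p4=4, p5=0, p6=6, p7=3)
step 2: fire γ:  (p0=1, p1=3, p2=3, p3=2, p4=4, p5=0, p6=6, p7=3) → (p0=4, p1=3, p2=3, p3=0, p4=3, p5=0, p6=5, p7=3)
step 3: fire δ:  (p0=4, p1=3, p2=3, p3=0, p4=3, p5=0, p6=5, p7=3) → (p0=4, p1=3, p2=3, p3=0, p4=3, p5=0, p6=8, p7=3)
step 4: fire δ:  (p0=4, p1=3, p2=3, p3=0, p4=3, p5=0, p6=8, p7=3) → (p0=4, p1=3, p2=3, p3=0, p4=3, p5=0, p6=11, p7=3)
step 5: fire δ:  (p0=4, p1=3, p2=3, p3=0, p4=3, p5=0, p6=11, p7=3) → (p0=4, p1=3, p2=3, p3=0, p4=3, p5=0, p6=14, p7=3)
step 6: fire δ:  (p0=4, p1=3, p2=3, p3=0, p4=3, p5=0, p6=14, p7=3) → (p0=4, p1=3, p2=3, p3=0, p4=3, p5=0, p6=17, p7=3)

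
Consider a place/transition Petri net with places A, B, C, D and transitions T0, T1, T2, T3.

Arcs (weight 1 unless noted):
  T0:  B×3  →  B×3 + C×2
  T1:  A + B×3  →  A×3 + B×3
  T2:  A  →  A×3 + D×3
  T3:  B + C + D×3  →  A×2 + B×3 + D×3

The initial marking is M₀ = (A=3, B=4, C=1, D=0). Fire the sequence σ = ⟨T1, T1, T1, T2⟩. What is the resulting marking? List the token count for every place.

step 1: fire T1:  (A=3, B=4, C=1, D=0) → (A=5, B=4, C=1, D=0)
step 2: fire T1:  (A=5, B=4, C=1, D=0) → (A=7, B=4, C=1, D=0)
step 3: fire T1:  (A=7, B=4, C=1, D=0) → (A=9, B=4, C=1, D=0)
step 4: fire T2:  (A=9, B=4, C=1, D=0) → (A=11, B=4, C=1, D=3)

(A=11, B=4, C=1, D=3)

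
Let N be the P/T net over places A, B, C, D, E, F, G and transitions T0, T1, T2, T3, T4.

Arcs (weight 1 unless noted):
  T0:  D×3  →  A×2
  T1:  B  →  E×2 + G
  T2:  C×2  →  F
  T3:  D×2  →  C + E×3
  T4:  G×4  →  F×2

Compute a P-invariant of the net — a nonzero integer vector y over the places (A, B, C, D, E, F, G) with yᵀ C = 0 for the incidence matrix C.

y = (A:9, B:8, C:0, D:6, E:4, F:0, G:0)

Incidence matrix C (rows=places, cols=transitions):
       T0   T1   T2   T3   T4
    A   2    0    0    0    0
    B   0   -1    0    0    0
    C   0    0   -2    1    0
    D  -3    0    0   -2    0
    E   0    2    0    3    0
    F   0    0    1    0    2
    G   0    1    0    0   -4

Candidate y = [9, 8, 0, 6, 4, 0, 0]; check y·C column-wise:
  col T0: 9·2 + 8·0 + 6·-3 + 4·0 = 0
  col T1: 9·0 + 8·-1 + 6·0 + 4·2 + 0·1 = 0
  col T2: 9·0 + 8·0 + 0·-2 + 6·0 + 4·0 + 0·1 = 0
  col T3: 9·0 + 8·0 + 0·1 + 6·-2 + 4·3 = 0
  col T4: 9·0 + 8·0 + 6·0 + 4·0 + 0·2 + 0·-4 = 0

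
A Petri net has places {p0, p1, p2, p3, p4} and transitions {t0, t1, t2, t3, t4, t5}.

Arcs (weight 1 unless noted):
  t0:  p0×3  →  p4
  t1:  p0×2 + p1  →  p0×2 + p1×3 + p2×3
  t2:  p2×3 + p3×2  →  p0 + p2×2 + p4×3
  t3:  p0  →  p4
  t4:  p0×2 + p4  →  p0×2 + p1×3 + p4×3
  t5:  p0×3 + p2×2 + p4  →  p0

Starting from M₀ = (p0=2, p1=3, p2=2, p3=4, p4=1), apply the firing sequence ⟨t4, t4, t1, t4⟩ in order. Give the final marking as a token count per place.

step 1: fire t4:  (p0=2, p1=3, p2=2, p3=4, p4=1) → (p0=2, p1=6, p2=2, p3=4, p4=3)
step 2: fire t4:  (p0=2, p1=6, p2=2, p3=4, p4=3) → (p0=2, p1=9, p2=2, p3=4, p4=5)
step 3: fire t1:  (p0=2, p1=9, p2=2, p3=4, p4=5) → (p0=2, p1=11, p2=5, p3=4, p4=5)
step 4: fire t4:  (p0=2, p1=11, p2=5, p3=4, p4=5) → (p0=2, p1=14, p2=5, p3=4, p4=7)

(p0=2, p1=14, p2=5, p3=4, p4=7)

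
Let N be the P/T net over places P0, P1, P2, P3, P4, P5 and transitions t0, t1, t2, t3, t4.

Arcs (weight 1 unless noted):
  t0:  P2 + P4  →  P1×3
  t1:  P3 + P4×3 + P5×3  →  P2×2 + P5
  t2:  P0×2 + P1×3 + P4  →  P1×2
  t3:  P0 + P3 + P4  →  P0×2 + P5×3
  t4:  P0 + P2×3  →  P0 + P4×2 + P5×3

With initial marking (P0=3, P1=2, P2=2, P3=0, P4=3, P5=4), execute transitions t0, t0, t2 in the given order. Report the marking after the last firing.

(P0=1, P1=7, P2=0, P3=0, P4=0, P5=4)

step 1: fire t0:  (P0=3, P1=2, P2=2, P3=0, P4=3, P5=4) → (P0=3, P1=5, P2=1, P3=0, P4=2, P5=4)
step 2: fire t0:  (P0=3, P1=5, P2=1, P3=0, P4=2, P5=4) → (P0=3, P1=8, P2=0, P3=0, P4=1, P5=4)
step 3: fire t2:  (P0=3, P1=8, P2=0, P3=0, P4=1, P5=4) → (P0=1, P1=7, P2=0, P3=0, P4=0, P5=4)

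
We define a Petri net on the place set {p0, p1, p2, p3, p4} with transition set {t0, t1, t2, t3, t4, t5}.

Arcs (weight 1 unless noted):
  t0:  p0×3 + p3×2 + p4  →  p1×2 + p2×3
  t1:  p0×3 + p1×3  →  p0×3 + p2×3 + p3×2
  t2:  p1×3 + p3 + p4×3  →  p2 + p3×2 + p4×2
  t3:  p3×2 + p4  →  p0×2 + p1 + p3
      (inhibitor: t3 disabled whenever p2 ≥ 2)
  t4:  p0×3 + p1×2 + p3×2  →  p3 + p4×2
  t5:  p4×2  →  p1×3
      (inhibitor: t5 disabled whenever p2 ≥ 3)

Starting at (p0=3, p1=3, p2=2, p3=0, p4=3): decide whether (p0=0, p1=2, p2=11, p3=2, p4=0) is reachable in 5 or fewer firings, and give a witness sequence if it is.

step 1: fire t5:  (p0=3, p1=3, p2=2, p3=0, p4=3) → (p0=3, p1=6, p2=2, p3=0, p4=1)
step 2: fire t1:  (p0=3, p1=6, p2=2, p3=0, p4=1) → (p0=3, p1=3, p2=5, p3=2, p4=1)
step 3: fire t1:  (p0=3, p1=3, p2=5, p3=2, p4=1) → (p0=3, p1=0, p2=8, p3=4, p4=1)
step 4: fire t0:  (p0=3, p1=0, p2=8, p3=4, p4=1) → (p0=0, p1=2, p2=11, p3=2, p4=0)

YES — reachable via ⟨t5, t1, t1, t0⟩ (4 firings)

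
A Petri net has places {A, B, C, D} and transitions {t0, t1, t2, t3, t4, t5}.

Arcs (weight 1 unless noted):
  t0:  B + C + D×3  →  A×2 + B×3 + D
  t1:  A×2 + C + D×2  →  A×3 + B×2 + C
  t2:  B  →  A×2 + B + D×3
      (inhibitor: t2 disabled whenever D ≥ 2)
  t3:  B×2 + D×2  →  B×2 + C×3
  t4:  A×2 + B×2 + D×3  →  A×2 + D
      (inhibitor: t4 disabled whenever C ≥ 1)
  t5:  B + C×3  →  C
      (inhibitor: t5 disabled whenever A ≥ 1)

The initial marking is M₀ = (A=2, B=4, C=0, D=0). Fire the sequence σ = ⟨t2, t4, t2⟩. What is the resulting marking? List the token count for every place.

step 1: fire t2:  (A=2, B=4, C=0, D=0) → (A=4, B=4, C=0, D=3)
step 2: fire t4:  (A=4, B=4, C=0, D=3) → (A=4, B=2, C=0, D=1)
step 3: fire t2:  (A=4, B=2, C=0, D=1) → (A=6, B=2, C=0, D=4)

(A=6, B=2, C=0, D=4)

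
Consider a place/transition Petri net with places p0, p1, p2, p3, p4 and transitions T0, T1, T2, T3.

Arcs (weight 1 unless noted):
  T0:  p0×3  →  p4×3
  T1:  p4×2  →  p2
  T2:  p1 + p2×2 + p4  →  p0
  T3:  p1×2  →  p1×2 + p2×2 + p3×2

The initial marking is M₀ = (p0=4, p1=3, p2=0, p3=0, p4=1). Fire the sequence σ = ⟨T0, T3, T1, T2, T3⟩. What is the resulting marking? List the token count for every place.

(p0=2, p1=2, p2=3, p3=4, p4=1)

step 1: fire T0:  (p0=4, p1=3, p2=0, p3=0, p4=1) → (p0=1, p1=3, p2=0, p3=0, p4=4)
step 2: fire T3:  (p0=1, p1=3, p2=0, p3=0, p4=4) → (p0=1, p1=3, p2=2, p3=2, p4=4)
step 3: fire T1:  (p0=1, p1=3, p2=2, p3=2, p4=4) → (p0=1, p1=3, p2=3, p3=2, p4=2)
step 4: fire T2:  (p0=1, p1=3, p2=3, p3=2, p4=2) → (p0=2, p1=2, p2=1, p3=2, p4=1)
step 5: fire T3:  (p0=2, p1=2, p2=1, p3=2, p4=1) → (p0=2, p1=2, p2=3, p3=4, p4=1)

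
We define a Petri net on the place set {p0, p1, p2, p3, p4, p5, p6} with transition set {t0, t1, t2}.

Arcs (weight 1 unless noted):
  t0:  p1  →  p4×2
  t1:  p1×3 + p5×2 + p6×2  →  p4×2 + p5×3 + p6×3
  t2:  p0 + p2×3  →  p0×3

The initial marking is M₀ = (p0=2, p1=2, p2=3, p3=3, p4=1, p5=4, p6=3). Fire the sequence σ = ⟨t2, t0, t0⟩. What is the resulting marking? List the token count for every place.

(p0=4, p1=0, p2=0, p3=3, p4=5, p5=4, p6=3)

step 1: fire t2:  (p0=2, p1=2, p2=3, p3=3, p4=1, p5=4, p6=3) → (p0=4, p1=2, p2=0, p3=3, p4=1, p5=4, p6=3)
step 2: fire t0:  (p0=4, p1=2, p2=0, p3=3, p4=1, p5=4, p6=3) → (p0=4, p1=1, p2=0, p3=3, p4=3, p5=4, p6=3)
step 3: fire t0:  (p0=4, p1=1, p2=0, p3=3, p4=3, p5=4, p6=3) → (p0=4, p1=0, p2=0, p3=3, p4=5, p5=4, p6=3)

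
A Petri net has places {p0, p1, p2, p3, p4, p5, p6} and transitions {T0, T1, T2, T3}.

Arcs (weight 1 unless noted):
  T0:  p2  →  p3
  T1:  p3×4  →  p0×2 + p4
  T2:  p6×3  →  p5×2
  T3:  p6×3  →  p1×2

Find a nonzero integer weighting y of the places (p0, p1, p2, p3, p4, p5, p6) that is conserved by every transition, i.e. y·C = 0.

Incidence matrix C (rows=places, cols=transitions):
       T0   T1   T2   T3
   p0   0    2    0    0
   p1   0    0    0    2
   p2  -1    0    0    0
   p3   1   -4    0    0
   p4   0    1    0    0
   p5   0    0    2    0
   p6   0    0   -3   -3

Candidate y = [2, 0, 1, 1, 0, 0, 0]; check y·C column-wise:
  col T0: 2·0 + 1·-1 + 1·1 = 0
  col T1: 2·2 + 1·0 + 1·-4 + 0·1 = 0
  col T2: 2·0 + 1·0 + 1·0 + 0·2 + 0·-3 = 0
  col T3: 2·0 + 0·2 + 1·0 + 1·0 + 0·-3 = 0

y = (p0:2, p1:0, p2:1, p3:1, p4:0, p5:0, p6:0)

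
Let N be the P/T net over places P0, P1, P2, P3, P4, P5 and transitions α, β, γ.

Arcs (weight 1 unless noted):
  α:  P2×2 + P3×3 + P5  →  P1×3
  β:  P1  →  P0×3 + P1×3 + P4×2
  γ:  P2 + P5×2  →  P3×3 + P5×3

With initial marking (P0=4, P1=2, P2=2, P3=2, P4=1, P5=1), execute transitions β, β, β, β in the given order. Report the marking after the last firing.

(P0=16, P1=10, P2=2, P3=2, P4=9, P5=1)

step 1: fire β:  (P0=4, P1=2, P2=2, P3=2, P4=1, P5=1) → (P0=7, P1=4, P2=2, P3=2, P4=3, P5=1)
step 2: fire β:  (P0=7, P1=4, P2=2, P3=2, P4=3, P5=1) → (P0=10, P1=6, P2=2, P3=2, P4=5, P5=1)
step 3: fire β:  (P0=10, P1=6, P2=2, P3=2, P4=5, P5=1) → (P0=13, P1=8, P2=2, P3=2, P4=7, P5=1)
step 4: fire β:  (P0=13, P1=8, P2=2, P3=2, P4=7, P5=1) → (P0=16, P1=10, P2=2, P3=2, P4=9, P5=1)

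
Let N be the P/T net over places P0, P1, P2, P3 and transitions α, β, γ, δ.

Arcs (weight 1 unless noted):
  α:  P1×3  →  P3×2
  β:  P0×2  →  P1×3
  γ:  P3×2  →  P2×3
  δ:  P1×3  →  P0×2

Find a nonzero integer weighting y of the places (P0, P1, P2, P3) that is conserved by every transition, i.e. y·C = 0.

y = (P0:3, P1:2, P2:2, P3:3)

Incidence matrix C (rows=places, cols=transitions):
        α    β    γ    δ
   P0   0   -2    0    2
   P1  -3    3    0   -3
   P2   0    0    3    0
   P3   2    0   -2    0

Candidate y = [3, 2, 2, 3]; check y·C column-wise:
  col α: 3·0 + 2·-3 + 2·0 + 3·2 = 0
  col β: 3·-2 + 2·3 + 2·0 + 3·0 = 0
  col γ: 3·0 + 2·0 + 2·3 + 3·-2 = 0
  col δ: 3·2 + 2·-3 + 2·0 + 3·0 = 0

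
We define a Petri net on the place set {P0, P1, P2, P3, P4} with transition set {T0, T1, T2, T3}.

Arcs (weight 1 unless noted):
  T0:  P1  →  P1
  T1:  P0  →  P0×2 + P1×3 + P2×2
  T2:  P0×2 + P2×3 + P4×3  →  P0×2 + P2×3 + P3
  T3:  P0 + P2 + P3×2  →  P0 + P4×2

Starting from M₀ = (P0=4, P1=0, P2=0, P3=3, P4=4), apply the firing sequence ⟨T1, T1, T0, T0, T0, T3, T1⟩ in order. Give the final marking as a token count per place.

(P0=7, P1=9, P2=5, P3=1, P4=6)

step 1: fire T1:  (P0=4, P1=0, P2=0, P3=3, P4=4) → (P0=5, P1=3, P2=2, P3=3, P4=4)
step 2: fire T1:  (P0=5, P1=3, P2=2, P3=3, P4=4) → (P0=6, P1=6, P2=4, P3=3, P4=4)
step 3: fire T0:  (P0=6, P1=6, P2=4, P3=3, P4=4) → (P0=6, P1=6, P2=4, P3=3, P4=4)
step 4: fire T0:  (P0=6, P1=6, P2=4, P3=3, P4=4) → (P0=6, P1=6, P2=4, P3=3, P4=4)
step 5: fire T0:  (P0=6, P1=6, P2=4, P3=3, P4=4) → (P0=6, P1=6, P2=4, P3=3, P4=4)
step 6: fire T3:  (P0=6, P1=6, P2=4, P3=3, P4=4) → (P0=6, P1=6, P2=3, P3=1, P4=6)
step 7: fire T1:  (P0=6, P1=6, P2=3, P3=1, P4=6) → (P0=7, P1=9, P2=5, P3=1, P4=6)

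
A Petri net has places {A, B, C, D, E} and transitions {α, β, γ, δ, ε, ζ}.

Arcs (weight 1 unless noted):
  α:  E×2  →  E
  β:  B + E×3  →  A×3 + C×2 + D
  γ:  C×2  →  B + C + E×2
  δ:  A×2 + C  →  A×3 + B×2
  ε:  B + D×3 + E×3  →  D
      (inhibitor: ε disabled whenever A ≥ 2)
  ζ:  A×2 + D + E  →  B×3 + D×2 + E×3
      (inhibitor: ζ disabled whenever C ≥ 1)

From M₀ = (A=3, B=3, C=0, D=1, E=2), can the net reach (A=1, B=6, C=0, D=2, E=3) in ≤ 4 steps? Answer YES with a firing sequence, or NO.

YES — reachable via ⟨α, ζ⟩ (2 firings)

step 1: fire α:  (A=3, B=3, C=0, D=1, E=2) → (A=3, B=3, C=0, D=1, E=1)
step 2: fire ζ:  (A=3, B=3, C=0, D=1, E=1) → (A=1, B=6, C=0, D=2, E=3)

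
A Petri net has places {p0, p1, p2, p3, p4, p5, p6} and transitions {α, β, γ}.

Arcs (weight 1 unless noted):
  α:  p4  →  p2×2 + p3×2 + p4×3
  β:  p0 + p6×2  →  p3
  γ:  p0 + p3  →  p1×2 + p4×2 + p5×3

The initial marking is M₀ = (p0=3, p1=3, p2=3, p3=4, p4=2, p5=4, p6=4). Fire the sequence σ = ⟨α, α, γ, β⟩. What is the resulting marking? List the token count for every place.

(p0=1, p1=5, p2=7, p3=8, p4=8, p5=7, p6=2)

step 1: fire α:  (p0=3, p1=3, p2=3, p3=4, p4=2, p5=4, p6=4) → (p0=3, p1=3, p2=5, p3=6, p4=4, p5=4, p6=4)
step 2: fire α:  (p0=3, p1=3, p2=5, p3=6, p4=4, p5=4, p6=4) → (p0=3, p1=3, p2=7, p3=8, p4=6, p5=4, p6=4)
step 3: fire γ:  (p0=3, p1=3, p2=7, p3=8, p4=6, p5=4, p6=4) → (p0=2, p1=5, p2=7, p3=7, p4=8, p5=7, p6=4)
step 4: fire β:  (p0=2, p1=5, p2=7, p3=7, p4=8, p5=7, p6=4) → (p0=1, p1=5, p2=7, p3=8, p4=8, p5=7, p6=2)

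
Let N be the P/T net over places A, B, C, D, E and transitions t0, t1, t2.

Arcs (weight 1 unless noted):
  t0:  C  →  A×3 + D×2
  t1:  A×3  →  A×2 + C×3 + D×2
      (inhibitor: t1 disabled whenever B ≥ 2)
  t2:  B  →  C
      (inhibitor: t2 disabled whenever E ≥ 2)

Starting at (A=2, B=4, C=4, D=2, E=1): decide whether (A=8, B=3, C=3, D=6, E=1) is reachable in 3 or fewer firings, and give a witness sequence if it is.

step 1: fire t0:  (A=2, B=4, C=4, D=2, E=1) → (A=5, B=4, C=3, D=4, E=1)
step 2: fire t0:  (A=5, B=4, C=3, D=4, E=1) → (A=8, B=4, C=2, D=6, E=1)
step 3: fire t2:  (A=8, B=4, C=2, D=6, E=1) → (A=8, B=3, C=3, D=6, E=1)

YES — reachable via ⟨t0, t0, t2⟩ (3 firings)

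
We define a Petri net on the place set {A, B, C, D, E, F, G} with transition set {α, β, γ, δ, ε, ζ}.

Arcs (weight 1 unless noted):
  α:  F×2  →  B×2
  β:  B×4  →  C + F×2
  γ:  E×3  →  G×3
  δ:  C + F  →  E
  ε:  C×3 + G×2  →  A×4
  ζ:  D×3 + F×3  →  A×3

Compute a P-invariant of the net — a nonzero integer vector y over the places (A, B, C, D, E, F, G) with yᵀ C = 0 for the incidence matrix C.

y = (A:3, B:1, C:2, D:2, E:3, F:1, G:3)

Incidence matrix C (rows=places, cols=transitions):
        α    β    γ    δ    ε    ζ
    A   0    0    0    0    4    3
    B   2   -4    0    0    0    0
    C   0    1    0   -1   -3    0
    D   0    0    0    0    0   -3
    E   0    0   -3    1    0    0
    F  -2    2    0   -1    0   -3
    G   0    0    3    0   -2    0

Candidate y = [3, 1, 2, 2, 3, 1, 3]; check y·C column-wise:
  col α: 3·0 + 1·2 + 2·0 + 2·0 + 3·0 + 1·-2 + 3·0 = 0
  col β: 3·0 + 1·-4 + 2·1 + 2·0 + 3·0 + 1·2 + 3·0 = 0
  col γ: 3·0 + 1·0 + 2·0 + 2·0 + 3·-3 + 1·0 + 3·3 = 0
  col δ: 3·0 + 1·0 + 2·-1 + 2·0 + 3·1 + 1·-1 + 3·0 = 0
  col ε: 3·4 + 1·0 + 2·-3 + 2·0 + 3·0 + 1·0 + 3·-2 = 0
  col ζ: 3·3 + 1·0 + 2·0 + 2·-3 + 3·0 + 1·-3 + 3·0 = 0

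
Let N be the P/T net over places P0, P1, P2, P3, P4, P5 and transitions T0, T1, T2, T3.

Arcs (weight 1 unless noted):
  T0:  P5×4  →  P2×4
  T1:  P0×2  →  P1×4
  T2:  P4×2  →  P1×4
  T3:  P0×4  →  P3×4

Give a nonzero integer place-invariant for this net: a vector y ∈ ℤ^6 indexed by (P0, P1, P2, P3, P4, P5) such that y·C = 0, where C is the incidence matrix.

Incidence matrix C (rows=places, cols=transitions):
       T0   T1   T2   T3
   P0   0   -2    0   -4
   P1   0    4    4    0
   P2   4    0    0    0
   P3   0    0    0    4
   P4   0    0   -2    0
   P5  -4    0    0    0

Candidate y = [2, 1, 0, 2, 2, 0]; check y·C column-wise:
  col T0: 2·0 + 1·0 + 0·4 + 2·0 + 2·0 + 0·-4 = 0
  col T1: 2·-2 + 1·4 + 2·0 + 2·0 = 0
  col T2: 2·0 + 1·4 + 2·0 + 2·-2 = 0
  col T3: 2·-4 + 1·0 + 2·4 + 2·0 = 0

y = (P0:2, P1:1, P2:0, P3:2, P4:2, P5:0)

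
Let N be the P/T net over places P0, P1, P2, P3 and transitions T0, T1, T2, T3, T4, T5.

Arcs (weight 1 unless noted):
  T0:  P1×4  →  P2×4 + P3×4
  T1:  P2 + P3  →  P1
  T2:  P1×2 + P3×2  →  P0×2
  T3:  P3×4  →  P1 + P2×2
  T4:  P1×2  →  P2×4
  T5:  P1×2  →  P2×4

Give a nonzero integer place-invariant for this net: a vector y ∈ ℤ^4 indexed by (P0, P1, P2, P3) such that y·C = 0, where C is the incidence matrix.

y = (P0:3, P1:2, P2:1, P3:1)

Incidence matrix C (rows=places, cols=transitions):
       T0   T1   T2   T3   T4   T5
   P0   0    0    2    0    0    0
   P1  -4    1   -2    1   -2   -2
   P2   4   -1    0    2    4    4
   P3   4   -1   -2   -4    0    0

Candidate y = [3, 2, 1, 1]; check y·C column-wise:
  col T0: 3·0 + 2·-4 + 1·4 + 1·4 = 0
  col T1: 3·0 + 2·1 + 1·-1 + 1·-1 = 0
  col T2: 3·2 + 2·-2 + 1·0 + 1·-2 = 0
  col T3: 3·0 + 2·1 + 1·2 + 1·-4 = 0
  col T4: 3·0 + 2·-2 + 1·4 + 1·0 = 0
  col T5: 3·0 + 2·-2 + 1·4 + 1·0 = 0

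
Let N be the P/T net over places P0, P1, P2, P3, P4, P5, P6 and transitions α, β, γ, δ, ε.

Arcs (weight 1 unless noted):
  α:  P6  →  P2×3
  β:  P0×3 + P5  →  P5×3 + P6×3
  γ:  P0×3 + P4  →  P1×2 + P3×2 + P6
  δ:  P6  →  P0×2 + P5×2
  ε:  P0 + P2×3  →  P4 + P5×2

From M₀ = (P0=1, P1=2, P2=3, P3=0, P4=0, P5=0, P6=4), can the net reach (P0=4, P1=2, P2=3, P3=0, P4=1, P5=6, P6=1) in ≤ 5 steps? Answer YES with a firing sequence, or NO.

step 1: fire α:  (P0=1, P1=2, P2=3, P3=0, P4=0, P5=0, P6=4) → (P0=1, P1=2, P2=6, P3=0, P4=0, P5=0, P6=3)
step 2: fire δ:  (P0=1, P1=2, P2=6, P3=0, P4=0, P5=0, P6=3) → (P0=3, P1=2, P2=6, P3=0, P4=0, P5=2, P6=2)
step 3: fire δ:  (P0=3, P1=2, P2=6, P3=0, P4=0, P5=2, P6=2) → (P0=5, P1=2, P2=6, P3=0, P4=0, P5=4, P6=1)
step 4: fire ε:  (P0=5, P1=2, P2=6, P3=0, P4=0, P5=4, P6=1) → (P0=4, P1=2, P2=3, P3=0, P4=1, P5=6, P6=1)

YES — reachable via ⟨α, δ, δ, ε⟩ (4 firings)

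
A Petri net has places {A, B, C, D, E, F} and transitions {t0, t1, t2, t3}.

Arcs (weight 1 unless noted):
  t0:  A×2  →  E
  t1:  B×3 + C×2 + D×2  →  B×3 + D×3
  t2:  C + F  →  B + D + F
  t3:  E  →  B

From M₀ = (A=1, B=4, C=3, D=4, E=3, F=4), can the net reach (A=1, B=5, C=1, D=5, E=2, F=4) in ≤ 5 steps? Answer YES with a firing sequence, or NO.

step 1: fire t1:  (A=1, B=4, C=3, D=4, E=3, F=4) → (A=1, B=4, C=1, D=5, E=3, F=4)
step 2: fire t3:  (A=1, B=4, C=1, D=5, E=3, F=4) → (A=1, B=5, C=1, D=5, E=2, F=4)

YES — reachable via ⟨t1, t3⟩ (2 firings)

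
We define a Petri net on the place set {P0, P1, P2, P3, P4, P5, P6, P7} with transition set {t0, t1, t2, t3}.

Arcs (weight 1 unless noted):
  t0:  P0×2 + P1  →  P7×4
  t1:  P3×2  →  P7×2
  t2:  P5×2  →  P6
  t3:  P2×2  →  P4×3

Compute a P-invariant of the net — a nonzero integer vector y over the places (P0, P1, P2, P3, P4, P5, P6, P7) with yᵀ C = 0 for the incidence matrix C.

y = (P0:1, P1:-2, P2:0, P3:0, P4:0, P5:0, P6:0, P7:0)

Incidence matrix C (rows=places, cols=transitions):
       t0   t1   t2   t3
   P0  -2    0    0    0
   P1  -1    0    0    0
   P2   0    0    0   -2
   P3   0   -2    0    0
   P4   0    0    0    3
   P5   0    0   -2    0
   P6   0    0    1    0
   P7   4    2    0    0

Candidate y = [1, -2, 0, 0, 0, 0, 0, 0]; check y·C column-wise:
  col t0: 1·-2 + -2·-1 + 0·4 = 0
  col t1: 1·0 + -2·0 + 0·-2 + 0·2 = 0
  col t2: 1·0 + -2·0 + 0·-2 + 0·1 = 0
  col t3: 1·0 + -2·0 + 0·-2 + 0·3 = 0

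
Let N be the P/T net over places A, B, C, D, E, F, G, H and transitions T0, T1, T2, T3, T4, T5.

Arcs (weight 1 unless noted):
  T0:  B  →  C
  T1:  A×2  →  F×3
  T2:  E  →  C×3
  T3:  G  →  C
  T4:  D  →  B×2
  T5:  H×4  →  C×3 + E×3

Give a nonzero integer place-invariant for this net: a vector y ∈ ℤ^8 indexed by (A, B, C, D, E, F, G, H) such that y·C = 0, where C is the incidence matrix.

y = (A:3, B:0, C:0, D:0, E:0, F:2, G:0, H:0)

Incidence matrix C (rows=places, cols=transitions):
       T0   T1   T2   T3   T4   T5
    A   0   -2    0    0    0    0
    B  -1    0    0    0    2    0
    C   1    0    3    1    0    3
    D   0    0    0    0   -1    0
    E   0    0   -1    0    0    3
    F   0    3    0    0    0    0
    G   0    0    0   -1    0    0
    H   0    0    0    0    0   -4

Candidate y = [3, 0, 0, 0, 0, 2, 0, 0]; check y·C column-wise:
  col T0: 3·0 + 0·-1 + 0·1 + 2·0 = 0
  col T1: 3·-2 + 2·3 = 0
  col T2: 3·0 + 0·3 + 0·-1 + 2·0 = 0
  col T3: 3·0 + 0·1 + 2·0 + 0·-1 = 0
  col T4: 3·0 + 0·2 + 0·-1 + 2·0 = 0
  col T5: 3·0 + 0·3 + 0·3 + 2·0 + 0·-4 = 0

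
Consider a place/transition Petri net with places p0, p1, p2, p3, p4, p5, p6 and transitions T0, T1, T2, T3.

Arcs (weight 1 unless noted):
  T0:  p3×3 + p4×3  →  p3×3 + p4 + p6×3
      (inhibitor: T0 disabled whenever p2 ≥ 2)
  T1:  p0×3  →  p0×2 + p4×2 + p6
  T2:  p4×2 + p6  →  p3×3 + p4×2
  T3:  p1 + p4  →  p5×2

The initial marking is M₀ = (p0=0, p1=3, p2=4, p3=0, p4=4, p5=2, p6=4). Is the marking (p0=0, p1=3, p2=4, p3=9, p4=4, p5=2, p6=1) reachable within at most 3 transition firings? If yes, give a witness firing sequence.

step 1: fire T2:  (p0=0, p1=3, p2=4, p3=0, p4=4, p5=2, p6=4) → (p0=0, p1=3, p2=4, p3=3, p4=4, p5=2, p6=3)
step 2: fire T2:  (p0=0, p1=3, p2=4, p3=3, p4=4, p5=2, p6=3) → (p0=0, p1=3, p2=4, p3=6, p4=4, p5=2, p6=2)
step 3: fire T2:  (p0=0, p1=3, p2=4, p3=6, p4=4, p5=2, p6=2) → (p0=0, p1=3, p2=4, p3=9, p4=4, p5=2, p6=1)

YES — reachable via ⟨T2, T2, T2⟩ (3 firings)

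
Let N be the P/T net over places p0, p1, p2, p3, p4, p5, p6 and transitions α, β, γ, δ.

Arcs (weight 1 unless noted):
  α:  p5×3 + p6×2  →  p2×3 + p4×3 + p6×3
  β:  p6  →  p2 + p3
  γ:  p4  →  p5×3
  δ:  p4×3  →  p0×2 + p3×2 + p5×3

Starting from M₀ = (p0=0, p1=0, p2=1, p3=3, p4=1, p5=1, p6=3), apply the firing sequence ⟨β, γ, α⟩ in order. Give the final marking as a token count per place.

step 1: fire β:  (p0=0, p1=0, p2=1, p3=3, p4=1, p5=1, p6=3) → (p0=0, p1=0, p2=2, p3=4, p4=1, p5=1, p6=2)
step 2: fire γ:  (p0=0, p1=0, p2=2, p3=4, p4=1, p5=1, p6=2) → (p0=0, p1=0, p2=2, p3=4, p4=0, p5=4, p6=2)
step 3: fire α:  (p0=0, p1=0, p2=2, p3=4, p4=0, p5=4, p6=2) → (p0=0, p1=0, p2=5, p3=4, p4=3, p5=1, p6=3)

(p0=0, p1=0, p2=5, p3=4, p4=3, p5=1, p6=3)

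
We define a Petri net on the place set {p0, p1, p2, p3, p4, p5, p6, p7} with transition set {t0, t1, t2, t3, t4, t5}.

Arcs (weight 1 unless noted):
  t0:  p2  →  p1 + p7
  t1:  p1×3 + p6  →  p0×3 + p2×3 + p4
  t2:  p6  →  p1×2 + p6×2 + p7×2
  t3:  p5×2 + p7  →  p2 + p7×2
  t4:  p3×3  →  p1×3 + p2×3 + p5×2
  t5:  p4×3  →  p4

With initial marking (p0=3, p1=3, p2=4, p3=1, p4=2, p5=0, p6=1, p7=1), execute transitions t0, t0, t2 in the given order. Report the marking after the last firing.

step 1: fire t0:  (p0=3, p1=3, p2=4, p3=1, p4=2, p5=0, p6=1, p7=1) → (p0=3, p1=4, p2=3, p3=1, p4=2, p5=0, p6=1, p7=2)
step 2: fire t0:  (p0=3, p1=4, p2=3, p3=1, p4=2, p5=0, p6=1, p7=2) → (p0=3, p1=5, p2=2, p3=1, p4=2, p5=0, p6=1, p7=3)
step 3: fire t2:  (p0=3, p1=5, p2=2, p3=1, p4=2, p5=0, p6=1, p7=3) → (p0=3, p1=7, p2=2, p3=1, p4=2, p5=0, p6=2, p7=5)

(p0=3, p1=7, p2=2, p3=1, p4=2, p5=0, p6=2, p7=5)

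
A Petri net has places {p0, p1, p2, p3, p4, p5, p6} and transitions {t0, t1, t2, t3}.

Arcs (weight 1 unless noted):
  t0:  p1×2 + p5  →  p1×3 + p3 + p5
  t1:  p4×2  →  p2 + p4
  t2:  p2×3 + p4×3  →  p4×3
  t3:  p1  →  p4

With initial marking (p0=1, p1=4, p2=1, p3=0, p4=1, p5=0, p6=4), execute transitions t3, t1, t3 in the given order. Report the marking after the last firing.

step 1: fire t3:  (p0=1, p1=4, p2=1, p3=0, p4=1, p5=0, p6=4) → (p0=1, p1=3, p2=1, p3=0, p4=2, p5=0, p6=4)
step 2: fire t1:  (p0=1, p1=3, p2=1, p3=0, p4=2, p5=0, p6=4) → (p0=1, p1=3, p2=2, p3=0, p4=1, p5=0, p6=4)
step 3: fire t3:  (p0=1, p1=3, p2=2, p3=0, p4=1, p5=0, p6=4) → (p0=1, p1=2, p2=2, p3=0, p4=2, p5=0, p6=4)

(p0=1, p1=2, p2=2, p3=0, p4=2, p5=0, p6=4)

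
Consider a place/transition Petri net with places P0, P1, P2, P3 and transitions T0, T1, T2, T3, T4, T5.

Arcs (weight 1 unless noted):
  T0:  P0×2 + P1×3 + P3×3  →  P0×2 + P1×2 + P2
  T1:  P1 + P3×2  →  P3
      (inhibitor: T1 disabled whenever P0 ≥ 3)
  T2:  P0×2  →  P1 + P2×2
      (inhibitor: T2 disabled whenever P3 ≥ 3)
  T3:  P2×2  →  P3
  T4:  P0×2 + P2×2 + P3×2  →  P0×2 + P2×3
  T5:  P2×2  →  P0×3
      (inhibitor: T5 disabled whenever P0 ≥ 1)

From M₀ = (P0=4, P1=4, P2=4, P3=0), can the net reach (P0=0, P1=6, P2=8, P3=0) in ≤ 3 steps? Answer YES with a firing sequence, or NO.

YES — reachable via ⟨T2, T2⟩ (2 firings)

step 1: fire T2:  (P0=4, P1=4, P2=4, P3=0) → (P0=2, P1=5, P2=6, P3=0)
step 2: fire T2:  (P0=2, P1=5, P2=6, P3=0) → (P0=0, P1=6, P2=8, P3=0)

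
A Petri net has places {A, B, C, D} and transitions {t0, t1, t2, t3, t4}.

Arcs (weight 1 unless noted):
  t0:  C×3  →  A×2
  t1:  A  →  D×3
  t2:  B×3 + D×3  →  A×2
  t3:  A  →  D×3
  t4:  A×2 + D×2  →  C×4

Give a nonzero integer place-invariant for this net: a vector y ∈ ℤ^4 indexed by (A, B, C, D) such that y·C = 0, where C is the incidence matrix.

Incidence matrix C (rows=places, cols=transitions):
       t0   t1   t2   t3   t4
    A   2   -1    2   -1   -2
    B   0    0   -3    0    0
    C  -3    0    0    0    4
    D   0    3   -3    3   -2

Candidate y = [3, 1, 2, 1]; check y·C column-wise:
  col t0: 3·2 + 1·0 + 2·-3 + 1·0 = 0
  col t1: 3·-1 + 1·0 + 2·0 + 1·3 = 0
  col t2: 3·2 + 1·-3 + 2·0 + 1·-3 = 0
  col t3: 3·-1 + 1·0 + 2·0 + 1·3 = 0
  col t4: 3·-2 + 1·0 + 2·4 + 1·-2 = 0

y = (A:3, B:1, C:2, D:1)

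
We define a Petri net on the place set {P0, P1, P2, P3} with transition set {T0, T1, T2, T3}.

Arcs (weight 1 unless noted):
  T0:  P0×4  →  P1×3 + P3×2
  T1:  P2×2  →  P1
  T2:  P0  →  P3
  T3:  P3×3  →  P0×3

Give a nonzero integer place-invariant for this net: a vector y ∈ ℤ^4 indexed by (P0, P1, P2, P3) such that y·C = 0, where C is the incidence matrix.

Incidence matrix C (rows=places, cols=transitions):
       T0   T1   T2   T3
   P0  -4    0   -1    3
   P1   3    1    0    0
   P2   0   -2    0    0
   P3   2    0    1   -3

Candidate y = [3, 2, 1, 3]; check y·C column-wise:
  col T0: 3·-4 + 2·3 + 1·0 + 3·2 = 0
  col T1: 3·0 + 2·1 + 1·-2 + 3·0 = 0
  col T2: 3·-1 + 2·0 + 1·0 + 3·1 = 0
  col T3: 3·3 + 2·0 + 1·0 + 3·-3 = 0

y = (P0:3, P1:2, P2:1, P3:3)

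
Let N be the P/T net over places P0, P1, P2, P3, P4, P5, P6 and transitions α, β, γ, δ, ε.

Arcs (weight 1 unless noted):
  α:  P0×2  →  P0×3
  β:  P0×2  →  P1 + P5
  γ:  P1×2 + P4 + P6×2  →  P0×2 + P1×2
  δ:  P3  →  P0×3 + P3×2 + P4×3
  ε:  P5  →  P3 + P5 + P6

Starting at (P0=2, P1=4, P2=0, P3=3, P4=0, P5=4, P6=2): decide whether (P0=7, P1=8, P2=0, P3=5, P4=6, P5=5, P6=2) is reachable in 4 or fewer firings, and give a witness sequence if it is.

depth 0: 1 marking
depth 1: 5 markings reached so far
depth 2: 15 markings reached so far
depth 3: 36 markings reached so far
depth 4: 75 markings reached so far
target is not among the 75 markings reachable within 4 steps

NO — not reachable within 4 firings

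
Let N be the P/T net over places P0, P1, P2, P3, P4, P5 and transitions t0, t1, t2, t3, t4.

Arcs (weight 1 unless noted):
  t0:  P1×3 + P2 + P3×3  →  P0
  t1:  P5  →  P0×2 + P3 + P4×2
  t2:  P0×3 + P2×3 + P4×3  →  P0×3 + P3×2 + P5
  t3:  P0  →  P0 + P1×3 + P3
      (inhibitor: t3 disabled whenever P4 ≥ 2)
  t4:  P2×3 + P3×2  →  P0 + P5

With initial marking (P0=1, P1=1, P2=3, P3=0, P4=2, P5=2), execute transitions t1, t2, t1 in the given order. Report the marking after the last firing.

step 1: fire t1:  (P0=1, P1=1, P2=3, P3=0, P4=2, P5=2) → (P0=3, P1=1, P2=3, P3=1, P4=4, P5=1)
step 2: fire t2:  (P0=3, P1=1, P2=3, P3=1, P4=4, P5=1) → (P0=3, P1=1, P2=0, P3=3, P4=1, P5=2)
step 3: fire t1:  (P0=3, P1=1, P2=0, P3=3, P4=1, P5=2) → (P0=5, P1=1, P2=0, P3=4, P4=3, P5=1)

(P0=5, P1=1, P2=0, P3=4, P4=3, P5=1)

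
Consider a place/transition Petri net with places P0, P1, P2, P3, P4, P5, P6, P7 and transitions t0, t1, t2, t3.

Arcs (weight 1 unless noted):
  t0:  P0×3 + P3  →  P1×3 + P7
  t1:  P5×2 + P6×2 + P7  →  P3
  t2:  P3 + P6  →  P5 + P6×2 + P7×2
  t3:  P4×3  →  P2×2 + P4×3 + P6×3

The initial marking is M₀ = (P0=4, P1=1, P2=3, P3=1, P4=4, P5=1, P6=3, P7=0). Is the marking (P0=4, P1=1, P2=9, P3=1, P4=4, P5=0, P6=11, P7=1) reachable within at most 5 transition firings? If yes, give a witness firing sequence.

YES — reachable via ⟨t2, t1, t3, t3, t3⟩ (5 firings)

step 1: fire t2:  (P0=4, P1=1, P2=3, P3=1, P4=4, P5=1, P6=3, P7=0) → (P0=4, P1=1, P2=3, P3=0, P4=4, P5=2, P6=4, P7=2)
step 2: fire t1:  (P0=4, P1=1, P2=3, P3=0, P4=4, P5=2, P6=4, P7=2) → (P0=4, P1=1, P2=3, P3=1, P4=4, P5=0, P6=2, P7=1)
step 3: fire t3:  (P0=4, P1=1, P2=3, P3=1, P4=4, P5=0, P6=2, P7=1) → (P0=4, P1=1, P2=5, P3=1, P4=4, P5=0, P6=5, P7=1)
step 4: fire t3:  (P0=4, P1=1, P2=5, P3=1, P4=4, P5=0, P6=5, P7=1) → (P0=4, P1=1, P2=7, P3=1, P4=4, P5=0, P6=8, P7=1)
step 5: fire t3:  (P0=4, P1=1, P2=7, P3=1, P4=4, P5=0, P6=8, P7=1) → (P0=4, P1=1, P2=9, P3=1, P4=4, P5=0, P6=11, P7=1)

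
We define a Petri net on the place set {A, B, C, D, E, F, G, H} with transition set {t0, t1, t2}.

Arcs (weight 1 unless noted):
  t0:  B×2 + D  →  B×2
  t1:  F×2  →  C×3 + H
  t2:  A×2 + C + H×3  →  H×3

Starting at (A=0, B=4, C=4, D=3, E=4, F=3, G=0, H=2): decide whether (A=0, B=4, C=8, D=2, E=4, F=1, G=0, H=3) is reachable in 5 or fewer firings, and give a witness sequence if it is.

depth 0: 1 marking
depth 1: 3 markings reached so far
depth 2: 5 markings reached so far
depth 3: 7 markings reached so far
depth 4: 8 markings reached so far
depth 5: 8 markings reached so far
(frontier empty at depth 5; search complete)
target is not among the 8 markings reachable within 5 steps

NO — not reachable within 5 firings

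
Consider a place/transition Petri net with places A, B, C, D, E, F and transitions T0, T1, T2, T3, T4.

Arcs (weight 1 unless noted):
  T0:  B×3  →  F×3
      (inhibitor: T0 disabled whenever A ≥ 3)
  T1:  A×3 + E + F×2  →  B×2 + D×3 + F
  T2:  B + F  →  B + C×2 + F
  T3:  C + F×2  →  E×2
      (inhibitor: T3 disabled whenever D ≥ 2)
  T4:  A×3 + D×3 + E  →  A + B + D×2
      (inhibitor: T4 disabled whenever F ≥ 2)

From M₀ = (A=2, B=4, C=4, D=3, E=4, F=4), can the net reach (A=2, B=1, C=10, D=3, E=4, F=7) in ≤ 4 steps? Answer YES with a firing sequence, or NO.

YES — reachable via ⟨T0, T2, T2, T2⟩ (4 firings)

step 1: fire T0:  (A=2, B=4, C=4, D=3, E=4, F=4) → (A=2, B=1, C=4, D=3, E=4, F=7)
step 2: fire T2:  (A=2, B=1, C=4, D=3, E=4, F=7) → (A=2, B=1, C=6, D=3, E=4, F=7)
step 3: fire T2:  (A=2, B=1, C=6, D=3, E=4, F=7) → (A=2, B=1, C=8, D=3, E=4, F=7)
step 4: fire T2:  (A=2, B=1, C=8, D=3, E=4, F=7) → (A=2, B=1, C=10, D=3, E=4, F=7)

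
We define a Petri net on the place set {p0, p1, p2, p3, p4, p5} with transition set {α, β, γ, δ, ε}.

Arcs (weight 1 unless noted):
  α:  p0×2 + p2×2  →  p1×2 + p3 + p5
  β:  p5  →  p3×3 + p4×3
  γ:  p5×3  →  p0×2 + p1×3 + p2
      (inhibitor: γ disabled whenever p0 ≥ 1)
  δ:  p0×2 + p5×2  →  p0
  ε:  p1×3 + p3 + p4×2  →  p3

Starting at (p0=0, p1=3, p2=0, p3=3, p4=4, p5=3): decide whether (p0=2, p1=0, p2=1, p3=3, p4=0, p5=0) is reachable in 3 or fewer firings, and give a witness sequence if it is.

YES — reachable via ⟨γ, ε, ε⟩ (3 firings)

step 1: fire γ:  (p0=0, p1=3, p2=0, p3=3, p4=4, p5=3) → (p0=2, p1=6, p2=1, p3=3, p4=4, p5=0)
step 2: fire ε:  (p0=2, p1=6, p2=1, p3=3, p4=4, p5=0) → (p0=2, p1=3, p2=1, p3=3, p4=2, p5=0)
step 3: fire ε:  (p0=2, p1=3, p2=1, p3=3, p4=2, p5=0) → (p0=2, p1=0, p2=1, p3=3, p4=0, p5=0)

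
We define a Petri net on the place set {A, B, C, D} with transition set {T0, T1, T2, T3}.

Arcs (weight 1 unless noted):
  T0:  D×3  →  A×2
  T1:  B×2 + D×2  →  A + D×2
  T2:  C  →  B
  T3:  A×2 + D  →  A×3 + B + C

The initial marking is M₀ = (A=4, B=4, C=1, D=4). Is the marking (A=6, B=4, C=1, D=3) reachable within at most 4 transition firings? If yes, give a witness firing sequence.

step 1: fire T1:  (A=4, B=4, C=1, D=4) → (A=5, B=2, C=1, D=4)
step 2: fire T2:  (A=5, B=2, C=1, D=4) → (A=5, B=3, C=0, D=4)
step 3: fire T3:  (A=5, B=3, C=0, D=4) → (A=6, B=4, C=1, D=3)

YES — reachable via ⟨T1, T2, T3⟩ (3 firings)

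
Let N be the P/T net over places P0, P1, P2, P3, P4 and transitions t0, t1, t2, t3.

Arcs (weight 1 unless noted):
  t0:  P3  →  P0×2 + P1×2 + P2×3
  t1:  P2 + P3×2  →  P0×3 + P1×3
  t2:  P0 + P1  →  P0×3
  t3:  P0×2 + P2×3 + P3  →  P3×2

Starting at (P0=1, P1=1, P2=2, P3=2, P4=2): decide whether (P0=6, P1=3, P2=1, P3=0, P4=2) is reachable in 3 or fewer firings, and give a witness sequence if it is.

YES — reachable via ⟨t1, t2⟩ (2 firings)

step 1: fire t1:  (P0=1, P1=1, P2=2, P3=2, P4=2) → (P0=4, P1=4, P2=1, P3=0, P4=2)
step 2: fire t2:  (P0=4, P1=4, P2=1, P3=0, P4=2) → (P0=6, P1=3, P2=1, P3=0, P4=2)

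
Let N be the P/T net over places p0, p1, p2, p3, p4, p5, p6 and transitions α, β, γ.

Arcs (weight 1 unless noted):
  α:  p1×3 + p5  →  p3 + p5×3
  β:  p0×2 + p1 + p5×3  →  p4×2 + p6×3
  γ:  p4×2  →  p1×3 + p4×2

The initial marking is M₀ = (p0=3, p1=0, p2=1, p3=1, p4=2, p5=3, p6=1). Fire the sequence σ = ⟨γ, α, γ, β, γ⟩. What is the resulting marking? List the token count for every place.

(p0=1, p1=5, p2=1, p3=2, p4=4, p5=2, p6=4)

step 1: fire γ:  (p0=3, p1=0, p2=1, p3=1, p4=2, p5=3, p6=1) → (p0=3, p1=3, p2=1, p3=1, p4=2, p5=3, p6=1)
step 2: fire α:  (p0=3, p1=3, p2=1, p3=1, p4=2, p5=3, p6=1) → (p0=3, p1=0, p2=1, p3=2, p4=2, p5=5, p6=1)
step 3: fire γ:  (p0=3, p1=0, p2=1, p3=2, p4=2, p5=5, p6=1) → (p0=3, p1=3, p2=1, p3=2, p4=2, p5=5, p6=1)
step 4: fire β:  (p0=3, p1=3, p2=1, p3=2, p4=2, p5=5, p6=1) → (p0=1, p1=2, p2=1, p3=2, p4=4, p5=2, p6=4)
step 5: fire γ:  (p0=1, p1=2, p2=1, p3=2, p4=4, p5=2, p6=4) → (p0=1, p1=5, p2=1, p3=2, p4=4, p5=2, p6=4)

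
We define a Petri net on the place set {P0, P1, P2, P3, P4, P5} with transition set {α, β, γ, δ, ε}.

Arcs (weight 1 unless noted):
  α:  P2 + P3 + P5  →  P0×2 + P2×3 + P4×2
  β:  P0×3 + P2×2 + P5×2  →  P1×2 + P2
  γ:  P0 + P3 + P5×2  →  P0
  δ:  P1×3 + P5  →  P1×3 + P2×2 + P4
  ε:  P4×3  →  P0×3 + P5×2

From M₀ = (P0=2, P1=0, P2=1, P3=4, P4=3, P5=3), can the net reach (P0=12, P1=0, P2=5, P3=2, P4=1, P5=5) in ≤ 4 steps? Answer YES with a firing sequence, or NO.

YES — reachable via ⟨α, α, ε, ε⟩ (4 firings)

step 1: fire α:  (P0=2, P1=0, P2=1, P3=4, P4=3, P5=3) → (P0=4, P1=0, P2=3, P3=3, P4=5, P5=2)
step 2: fire α:  (P0=4, P1=0, P2=3, P3=3, P4=5, P5=2) → (P0=6, P1=0, P2=5, P3=2, P4=7, P5=1)
step 3: fire ε:  (P0=6, P1=0, P2=5, P3=2, P4=7, P5=1) → (P0=9, P1=0, P2=5, P3=2, P4=4, P5=3)
step 4: fire ε:  (P0=9, P1=0, P2=5, P3=2, P4=4, P5=3) → (P0=12, P1=0, P2=5, P3=2, P4=1, P5=5)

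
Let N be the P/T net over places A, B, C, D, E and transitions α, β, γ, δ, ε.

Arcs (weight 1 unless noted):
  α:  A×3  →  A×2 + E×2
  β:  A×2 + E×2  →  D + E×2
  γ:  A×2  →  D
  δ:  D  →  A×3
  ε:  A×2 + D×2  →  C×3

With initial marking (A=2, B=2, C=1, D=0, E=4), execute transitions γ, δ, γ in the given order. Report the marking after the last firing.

step 1: fire γ:  (A=2, B=2, C=1, D=0, E=4) → (A=0, B=2, C=1, D=1, E=4)
step 2: fire δ:  (A=0, B=2, C=1, D=1, E=4) → (A=3, B=2, C=1, D=0, E=4)
step 3: fire γ:  (A=3, B=2, C=1, D=0, E=4) → (A=1, B=2, C=1, D=1, E=4)

(A=1, B=2, C=1, D=1, E=4)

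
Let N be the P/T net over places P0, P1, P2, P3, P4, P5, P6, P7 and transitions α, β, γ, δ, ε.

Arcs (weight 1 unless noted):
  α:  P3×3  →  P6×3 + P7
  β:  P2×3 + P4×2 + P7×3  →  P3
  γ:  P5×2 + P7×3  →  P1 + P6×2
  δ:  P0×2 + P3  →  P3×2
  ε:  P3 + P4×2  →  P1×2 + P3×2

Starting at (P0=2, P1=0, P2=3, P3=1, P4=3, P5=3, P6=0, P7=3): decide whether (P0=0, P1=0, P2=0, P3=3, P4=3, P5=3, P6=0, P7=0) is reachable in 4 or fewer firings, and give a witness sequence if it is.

NO — not reachable within 4 firings

depth 0: 1 marking
depth 1: 5 markings reached so far
depth 2: 9 markings reached so far
depth 3: 12 markings reached so far
depth 4: 13 markings reached so far
target is not among the 13 markings reachable within 4 steps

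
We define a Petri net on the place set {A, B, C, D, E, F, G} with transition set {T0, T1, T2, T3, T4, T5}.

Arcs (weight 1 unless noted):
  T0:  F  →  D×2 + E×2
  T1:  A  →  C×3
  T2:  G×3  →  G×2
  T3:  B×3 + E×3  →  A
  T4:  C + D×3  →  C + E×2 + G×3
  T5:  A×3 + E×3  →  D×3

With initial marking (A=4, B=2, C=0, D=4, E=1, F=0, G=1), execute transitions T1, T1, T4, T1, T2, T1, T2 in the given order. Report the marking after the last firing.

(A=0, B=2, C=12, D=1, E=3, F=0, G=2)

step 1: fire T1:  (A=4, B=2, C=0, D=4, E=1, F=0, G=1) → (A=3, B=2, C=3, D=4, E=1, F=0, G=1)
step 2: fire T1:  (A=3, B=2, C=3, D=4, E=1, F=0, G=1) → (A=2, B=2, C=6, D=4, E=1, F=0, G=1)
step 3: fire T4:  (A=2, B=2, C=6, D=4, E=1, F=0, G=1) → (A=2, B=2, C=6, D=1, E=3, F=0, G=4)
step 4: fire T1:  (A=2, B=2, C=6, D=1, E=3, F=0, G=4) → (A=1, B=2, C=9, D=1, E=3, F=0, G=4)
step 5: fire T2:  (A=1, B=2, C=9, D=1, E=3, F=0, G=4) → (A=1, B=2, C=9, D=1, E=3, F=0, G=3)
step 6: fire T1:  (A=1, B=2, C=9, D=1, E=3, F=0, G=3) → (A=0, B=2, C=12, D=1, E=3, F=0, G=3)
step 7: fire T2:  (A=0, B=2, C=12, D=1, E=3, F=0, G=3) → (A=0, B=2, C=12, D=1, E=3, F=0, G=2)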